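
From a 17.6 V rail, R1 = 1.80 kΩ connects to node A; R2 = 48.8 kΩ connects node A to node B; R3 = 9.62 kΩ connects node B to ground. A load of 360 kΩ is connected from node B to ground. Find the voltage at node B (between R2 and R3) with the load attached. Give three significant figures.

V ≈ 2.75 V

At node B, R3 is in parallel with the load: R3‖R_L = 9.370 kΩ.
Below node A the resistance is R2 + (R3‖R_L) = 58.17 kΩ, so V_A = 17.6 × 58.17/59.97 = 17.07 V.
Then V_B = V_A × (R3‖R_L)/(R2 + R3‖R_L) = 17.07 × 9.370/58.17 = 2.75 V.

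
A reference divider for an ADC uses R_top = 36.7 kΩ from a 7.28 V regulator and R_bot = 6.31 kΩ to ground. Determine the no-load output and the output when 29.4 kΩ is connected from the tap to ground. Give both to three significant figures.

Unloaded: 1.07 V; loaded: 0.903 V

Open-circuit: V = 7.28 × 6.31/(36.7 + 6.31) = 1.07 V.
With the load, R_bot becomes R_bot‖R_L = 5.195 kΩ, so V = 7.28 × 5.195/41.90 = 0.903 V.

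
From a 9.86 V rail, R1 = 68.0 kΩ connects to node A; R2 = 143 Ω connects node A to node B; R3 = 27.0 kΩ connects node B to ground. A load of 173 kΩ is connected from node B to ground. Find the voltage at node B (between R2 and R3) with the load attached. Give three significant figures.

At node B, R3 is in parallel with the load: R3‖R_L = 23360 Ω.
Below node A the resistance is R2 + (R3‖R_L) = 23500 Ω, so V_A = 9.86 × 23500/91500 = 2.532 V.
Then V_B = V_A × (R3‖R_L)/(R2 + R3‖R_L) = 2.532 × 23360/23500 = 2.52 V.

V ≈ 2.52 V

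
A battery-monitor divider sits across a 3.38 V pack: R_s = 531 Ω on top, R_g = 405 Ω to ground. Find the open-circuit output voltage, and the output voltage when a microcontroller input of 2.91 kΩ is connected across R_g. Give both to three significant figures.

Open-circuit: V = 3.38 × 405/(531 + 405) = 1.46 V.
With the load, R_g becomes R_g‖R_L = 355.5 Ω, so V = 3.38 × 355.5/886.5 = 1.36 V.

Unloaded: 1.46 V; loaded: 1.36 V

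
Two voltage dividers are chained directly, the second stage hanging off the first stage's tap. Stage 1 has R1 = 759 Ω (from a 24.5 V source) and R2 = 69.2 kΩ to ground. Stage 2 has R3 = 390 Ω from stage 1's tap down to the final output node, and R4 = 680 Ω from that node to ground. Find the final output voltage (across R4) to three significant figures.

V_out ≈ 9.05 V

Stage 2 presents R3+R4 = 1070 Ω as a load on stage 1's tap.
Stage 1's lower leg becomes R2‖(R3+R4) = 1054 Ω, so V_mid = 24.5 × 1054/1813 = 14.24 V.
Stage 2 is itself unloaded: V_out = V_mid × R4/(R3+R4) = 14.24 × 680/1070 = 9.05 V.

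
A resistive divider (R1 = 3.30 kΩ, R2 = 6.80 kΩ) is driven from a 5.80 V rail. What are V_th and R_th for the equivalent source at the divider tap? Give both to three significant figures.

V_th = 3.90 V, R_th = 2.22 kΩ

V_th is the open-circuit tap voltage: 5.80 × 6.80/(3.30 + 6.80) = 3.90 V.
With the supply zeroed, R1 and R2 appear in parallel from the tap: R_th = R1‖R2 = (3.30 × 6.80)/10.10 = 2.22 kΩ.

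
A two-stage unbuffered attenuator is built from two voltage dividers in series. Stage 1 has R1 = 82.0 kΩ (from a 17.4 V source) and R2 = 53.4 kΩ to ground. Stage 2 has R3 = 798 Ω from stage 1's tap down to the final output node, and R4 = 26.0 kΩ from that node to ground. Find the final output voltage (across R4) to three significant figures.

V_out ≈ 3.02 V

Stage 2 presents R3+R4 = 26800 Ω as a load on stage 1's tap.
Stage 1's lower leg becomes R2‖(R3+R4) = 17840 Ω, so V_mid = 17.4 × 17840/99840 = 3.110 V.
Stage 2 is itself unloaded: V_out = V_mid × R4/(R3+R4) = 3.110 × 26000/26800 = 3.02 V.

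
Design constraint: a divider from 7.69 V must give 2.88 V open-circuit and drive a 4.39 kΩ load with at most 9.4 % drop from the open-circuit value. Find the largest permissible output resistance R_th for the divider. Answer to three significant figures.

Loading drop = R_th/(R_th + R_L) ≤ 0.0940, so R_th ≤ R_L · ε/(1−ε) = 4.39 kΩ × 0.0940/0.9060 = 455 Ω.
(Any R1, R2 with R2/(R1+R2) = 0.375 and R1‖R2 ≤ 455 Ω will meet the spec.)

R_th ≤ 455 Ω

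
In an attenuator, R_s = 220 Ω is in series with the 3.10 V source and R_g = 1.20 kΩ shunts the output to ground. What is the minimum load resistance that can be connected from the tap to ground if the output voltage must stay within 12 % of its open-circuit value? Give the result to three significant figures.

Output resistance R_th = R_s‖R_g = (220 × 1200)/1420 = 185.9 Ω.
The fractional drop is R_th/(R_th + R_L); requiring this ≤ 0.120 gives R_L ≥ R_th(1/0.120 − 1) = 185.9 × 7.333 = 1.36 kΩ.

R_L(min) ≈ 1.36 kΩ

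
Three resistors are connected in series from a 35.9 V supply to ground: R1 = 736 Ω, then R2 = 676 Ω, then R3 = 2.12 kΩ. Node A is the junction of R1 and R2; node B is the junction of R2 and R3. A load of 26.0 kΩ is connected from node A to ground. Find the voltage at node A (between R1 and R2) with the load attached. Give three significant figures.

Below node A the series string R2+R3 = 2796 Ω sits in parallel with the 26000 Ω load: 2525 Ω.
V_A = 35.9 × 2525/(736 + 2525) = 27.8 V.

V ≈ 27.8 V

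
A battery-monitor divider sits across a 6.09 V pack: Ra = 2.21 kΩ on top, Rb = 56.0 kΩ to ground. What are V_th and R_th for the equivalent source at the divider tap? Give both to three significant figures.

V_th = 5.86 V, R_th = 2.13 kΩ

V_th is the open-circuit tap voltage: 6.09 × 56.0/(2.21 + 56.0) = 5.86 V.
With the supply zeroed, Ra and Rb appear in parallel from the tap: R_th = Ra‖Rb = (2.21 × 56.0)/58.21 = 2.13 kΩ.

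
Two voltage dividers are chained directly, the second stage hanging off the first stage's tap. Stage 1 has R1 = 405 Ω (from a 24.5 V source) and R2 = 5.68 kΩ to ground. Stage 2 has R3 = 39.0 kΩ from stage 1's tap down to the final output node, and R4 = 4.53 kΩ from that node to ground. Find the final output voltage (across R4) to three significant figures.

Stage 2 presents R3+R4 = 43530 Ω as a load on stage 1's tap.
Stage 1's lower leg becomes R2‖(R3+R4) = 5024 Ω, so V_mid = 24.5 × 5024/5429 = 22.67 V.
Stage 2 is itself unloaded: V_out = V_mid × R4/(R3+R4) = 22.67 × 4530/43530 = 2.36 V.

V_out ≈ 2.36 V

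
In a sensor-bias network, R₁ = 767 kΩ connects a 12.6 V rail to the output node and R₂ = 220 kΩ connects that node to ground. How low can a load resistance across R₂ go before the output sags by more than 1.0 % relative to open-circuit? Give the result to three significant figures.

R_L(min) ≈ 16.9 MΩ

Output resistance R_th = R₁‖R₂ = (767 × 220)/987.0 = 171.0 kΩ.
The fractional drop is R_th/(R_th + R_L); requiring this ≤ 0.0100 gives R_L ≥ R_th(1/0.0100 − 1) = 171.0 × 99.00 = 16.9 MΩ.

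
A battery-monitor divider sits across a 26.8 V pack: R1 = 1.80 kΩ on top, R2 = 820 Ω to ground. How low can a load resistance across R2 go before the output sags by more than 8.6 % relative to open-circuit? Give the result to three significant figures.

Output resistance R_th = R1‖R2 = (1800 × 820)/2620 = 563.4 Ω.
The fractional drop is R_th/(R_th + R_L); requiring this ≤ 0.0860 gives R_L ≥ R_th(1/0.0860 − 1) = 563.4 × 10.63 = 5.99 kΩ.

R_L(min) ≈ 5.99 kΩ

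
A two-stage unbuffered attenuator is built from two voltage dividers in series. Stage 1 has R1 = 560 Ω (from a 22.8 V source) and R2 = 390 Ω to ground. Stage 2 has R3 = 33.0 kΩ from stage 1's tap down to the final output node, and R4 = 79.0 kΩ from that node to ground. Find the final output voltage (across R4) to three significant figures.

V_out ≈ 6.59 V

Stage 2 presents R3+R4 = 112000 Ω as a load on stage 1's tap.
Stage 1's lower leg becomes R2‖(R3+R4) = 388.6 Ω, so V_mid = 22.8 × 388.6/948.6 = 9.341 V.
Stage 2 is itself unloaded: V_out = V_mid × R4/(R3+R4) = 9.341 × 79000/112000 = 6.59 V.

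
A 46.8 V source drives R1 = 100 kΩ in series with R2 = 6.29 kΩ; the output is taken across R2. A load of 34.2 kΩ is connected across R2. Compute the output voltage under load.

The load sits in parallel with R2: R2‖R_L = (6.29 × 34.2) / (6.29 + 34.2) = 5.313 kΩ.
V_out = 46.8 × 5.313 / (100 + 5.313) = 46.8 × 5.313/105.3 = 2.36 V.

V_out ≈ 2.36 V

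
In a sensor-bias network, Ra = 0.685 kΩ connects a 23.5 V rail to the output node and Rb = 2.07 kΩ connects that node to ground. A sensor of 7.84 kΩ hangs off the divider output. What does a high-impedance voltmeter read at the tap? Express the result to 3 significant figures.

V_out ≈ 16.6 V

The load sits in parallel with Rb: Rb‖R_L = (2070 × 7840) / (2070 + 7840) = 1638 Ω.
V_out = 23.5 × 1638 / (685 + 1638) = 23.5 × 1638/2323 = 16.6 V.
(Unloaded it would have been 17.7 V.)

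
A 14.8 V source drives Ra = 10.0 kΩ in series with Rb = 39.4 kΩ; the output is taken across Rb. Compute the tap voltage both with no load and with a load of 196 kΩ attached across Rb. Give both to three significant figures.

Unloaded: 11.8 V; loaded: 11.3 V

Open-circuit: V = 14.8 × 39.4/(10.0 + 39.4) = 11.8 V.
With the load, Rb becomes Rb‖R_L = 32.81 kΩ, so V = 14.8 × 32.81/42.81 = 11.3 V.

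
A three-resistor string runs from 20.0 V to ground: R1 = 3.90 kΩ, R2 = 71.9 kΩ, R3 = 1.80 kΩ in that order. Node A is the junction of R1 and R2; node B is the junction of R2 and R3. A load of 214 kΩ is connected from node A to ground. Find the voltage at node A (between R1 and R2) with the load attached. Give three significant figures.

V ≈ 18.7 V

Below node A the series string R2+R3 = 73.70 kΩ sits in parallel with the 214 kΩ load: 54.82 kΩ.
V_A = 20.0 × 54.82/(3.90 + 54.82) = 18.7 V.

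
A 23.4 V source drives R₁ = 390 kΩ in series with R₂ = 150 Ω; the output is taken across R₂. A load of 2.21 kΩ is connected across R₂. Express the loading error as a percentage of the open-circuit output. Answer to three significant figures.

6.35 %

The divider's output (Thévenin) resistance is R₁‖R₂ = 149.9 Ω.
Fractional drop under load = R_th/(R_th + R_L) = 149.9 / (149.9 + 2210) = 0.06354.
So the output falls by 6.35 %.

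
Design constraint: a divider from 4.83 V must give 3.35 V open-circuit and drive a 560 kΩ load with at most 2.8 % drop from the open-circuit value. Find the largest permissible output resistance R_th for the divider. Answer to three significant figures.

Loading drop = R_th/(R_th + R_L) ≤ 0.0280, so R_th ≤ R_L · ε/(1−ε) = 560 kΩ × 0.0280/0.9720 = 16.1 kΩ.

R_th ≤ 16.1 kΩ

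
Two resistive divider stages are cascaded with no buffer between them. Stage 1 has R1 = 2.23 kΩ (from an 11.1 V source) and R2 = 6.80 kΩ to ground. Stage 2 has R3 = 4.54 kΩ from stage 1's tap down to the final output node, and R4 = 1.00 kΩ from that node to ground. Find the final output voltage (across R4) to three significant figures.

Stage 2 presents R3+R4 = 5.540 kΩ as a load on stage 1's tap.
Stage 1's lower leg becomes R2‖(R3+R4) = 3.053 kΩ, so V_mid = 11.1 × 3.053/5.283 = 6.414 V.
Stage 2 is itself unloaded: V_out = V_mid × R4/(R3+R4) = 6.414 × 1.00/5.540 = 1.16 V.

V_out ≈ 1.16 V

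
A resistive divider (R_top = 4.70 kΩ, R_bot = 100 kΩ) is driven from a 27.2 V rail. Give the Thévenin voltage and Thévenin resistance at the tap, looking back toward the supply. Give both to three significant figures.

V_th is the open-circuit tap voltage: 27.2 × 100/(4.70 + 100) = 26.0 V.
With the supply zeroed, R_top and R_bot appear in parallel from the tap: R_th = R_top‖R_bot = (4.70 × 100)/104.7 = 4.49 kΩ.

V_th = 26.0 V, R_th = 4.49 kΩ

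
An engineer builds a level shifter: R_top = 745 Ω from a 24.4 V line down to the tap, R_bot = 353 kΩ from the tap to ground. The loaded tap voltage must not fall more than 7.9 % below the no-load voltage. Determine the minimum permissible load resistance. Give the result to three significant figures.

Output resistance R_th = R_top‖R_bot = (745 × 353000)/353700 = 743.4 Ω.
The fractional drop is R_th/(R_th + R_L); requiring this ≤ 0.0790 gives R_L ≥ R_th(1/0.0790 − 1) = 743.4 × 11.66 = 8.67 kΩ.

R_L(min) ≈ 8.67 kΩ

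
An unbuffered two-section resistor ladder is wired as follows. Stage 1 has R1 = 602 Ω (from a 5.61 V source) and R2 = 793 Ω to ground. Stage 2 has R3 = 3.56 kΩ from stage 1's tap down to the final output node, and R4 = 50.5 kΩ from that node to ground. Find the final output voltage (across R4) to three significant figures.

V_out ≈ 2.96 V

Stage 2 presents R3+R4 = 54060 Ω as a load on stage 1's tap.
Stage 1's lower leg becomes R2‖(R3+R4) = 781.5 Ω, so V_mid = 5.61 × 781.5/1384 = 3.169 V.
Stage 2 is itself unloaded: V_out = V_mid × R4/(R3+R4) = 3.169 × 50500/54060 = 2.96 V.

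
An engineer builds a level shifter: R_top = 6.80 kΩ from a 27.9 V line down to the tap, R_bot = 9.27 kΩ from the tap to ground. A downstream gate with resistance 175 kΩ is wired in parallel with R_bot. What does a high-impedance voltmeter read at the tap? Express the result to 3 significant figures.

The load sits in parallel with R_bot: R_bot‖R_L = (9.27 × 175) / (9.27 + 175) = 8.804 kΩ.
V_out = 27.9 × 8.804 / (6.80 + 8.804) = 27.9 × 8.804/15.60 = 15.7 V.

V_out ≈ 15.7 V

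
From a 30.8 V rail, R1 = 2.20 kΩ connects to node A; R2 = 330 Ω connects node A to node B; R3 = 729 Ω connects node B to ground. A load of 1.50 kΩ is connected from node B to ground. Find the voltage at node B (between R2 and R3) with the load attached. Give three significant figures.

At node B, R3 is in parallel with the load: R3‖R_L = 490.6 Ω.
Below node A the resistance is R2 + (R3‖R_L) = 820.6 Ω, so V_A = 30.8 × 820.6/3021 = 8.367 V.
Then V_B = V_A × (R3‖R_L)/(R2 + R3‖R_L) = 8.367 × 490.6/820.6 = 5.00 V.

V ≈ 5.00 V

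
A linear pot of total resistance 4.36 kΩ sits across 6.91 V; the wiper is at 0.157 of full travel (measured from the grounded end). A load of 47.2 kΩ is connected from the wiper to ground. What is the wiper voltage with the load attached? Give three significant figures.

V ≈ 1.07 V

The wiper splits the pot into (1−α)R = 3675 Ω above and αR = 684.5 Ω below.
Lower section ‖ load = 674.7 Ω.
V_wiper = 6.91 × 674.7/(3675 + 674.7) = 1.07 V.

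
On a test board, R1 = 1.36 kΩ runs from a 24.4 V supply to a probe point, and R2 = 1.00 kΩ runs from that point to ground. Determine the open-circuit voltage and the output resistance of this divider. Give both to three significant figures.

V_th is the open-circuit tap voltage: 24.4 × 1.00/(1.36 + 1.00) = 10.3 V.
With the supply zeroed, R1 and R2 appear in parallel from the tap: R_th = R1‖R2 = (1.36 × 1.00)/2.360 = 576 Ω.

V_th = 10.3 V, R_th = 576 Ω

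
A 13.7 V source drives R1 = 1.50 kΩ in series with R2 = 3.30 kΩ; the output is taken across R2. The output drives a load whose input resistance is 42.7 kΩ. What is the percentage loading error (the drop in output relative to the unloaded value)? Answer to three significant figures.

The divider's output (Thévenin) resistance is R1‖R2 = 1.031 kΩ.
Fractional drop under load = R_th/(R_th + R_L) = 1.031 / (1.031 + 42.7) = 0.02358.
So the output falls by 2.36 %.

2.36 %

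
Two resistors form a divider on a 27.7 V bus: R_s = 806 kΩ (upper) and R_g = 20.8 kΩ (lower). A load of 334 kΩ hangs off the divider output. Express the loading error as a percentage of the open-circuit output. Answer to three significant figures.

5.72 %

The divider's output (Thévenin) resistance is R_s‖R_g = 20.28 kΩ.
Fractional drop under load = R_th/(R_th + R_L) = 20.28 / (20.28 + 334) = 0.05723.
So the output falls by 5.72 %.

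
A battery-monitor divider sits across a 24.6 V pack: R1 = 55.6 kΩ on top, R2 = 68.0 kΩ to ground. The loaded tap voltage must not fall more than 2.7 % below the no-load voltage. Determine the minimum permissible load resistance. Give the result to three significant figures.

R_L(min) ≈ 1.10 MΩ

Output resistance R_th = R1‖R2 = (55.6 × 68.0)/123.6 = 30.59 kΩ.
The fractional drop is R_th/(R_th + R_L); requiring this ≤ 0.0270 gives R_L ≥ R_th(1/0.0270 − 1) = 30.59 × 36.04 = 1.10 MΩ.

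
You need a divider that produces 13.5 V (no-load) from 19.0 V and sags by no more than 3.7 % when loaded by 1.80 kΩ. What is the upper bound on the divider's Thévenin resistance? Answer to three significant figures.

R_th ≤ 69.2 Ω

Loading drop = R_th/(R_th + R_L) ≤ 0.0370, so R_th ≤ R_L · ε/(1−ε) = 1.80 kΩ × 0.0370/0.9630 = 69.2 Ω.
(Any R1, R2 with R2/(R1+R2) = 0.711 and R1‖R2 ≤ 69.2 Ω will meet the spec.)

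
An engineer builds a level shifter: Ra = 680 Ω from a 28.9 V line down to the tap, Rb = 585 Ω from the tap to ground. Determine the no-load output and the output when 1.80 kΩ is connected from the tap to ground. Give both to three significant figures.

Unloaded: 13.4 V; loaded: 11.4 V

Open-circuit: V = 28.9 × 585/(680 + 585) = 13.4 V.
With the load, Rb becomes Rb‖R_L = 441.5 Ω, so V = 28.9 × 441.5/1122 = 11.4 V.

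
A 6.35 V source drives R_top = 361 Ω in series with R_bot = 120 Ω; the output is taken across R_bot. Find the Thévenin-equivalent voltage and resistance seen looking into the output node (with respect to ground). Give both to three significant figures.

V_th = 1.58 V, R_th = 90.1 Ω

V_th is the open-circuit tap voltage: 6.35 × 120/(361 + 120) = 1.58 V.
With the supply zeroed, R_top and R_bot appear in parallel from the tap: R_th = R_top‖R_bot = (361 × 120)/481.0 = 90.1 Ω.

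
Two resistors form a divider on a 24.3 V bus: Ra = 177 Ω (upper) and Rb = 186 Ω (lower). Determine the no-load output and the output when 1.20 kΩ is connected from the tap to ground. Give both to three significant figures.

Unloaded: 12.5 V; loaded: 11.6 V

Open-circuit: V = 24.3 × 186/(177 + 186) = 12.5 V.
With the load, Rb becomes Rb‖R_L = 161.0 Ω, so V = 24.3 × 161.0/338.0 = 11.6 V.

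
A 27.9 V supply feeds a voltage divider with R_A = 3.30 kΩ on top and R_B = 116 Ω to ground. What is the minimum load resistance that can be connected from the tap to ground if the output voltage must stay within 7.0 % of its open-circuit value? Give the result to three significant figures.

Output resistance R_th = R_A‖R_B = (3300 × 116)/3416 = 112.1 Ω.
The fractional drop is R_th/(R_th + R_L); requiring this ≤ 0.0700 gives R_L ≥ R_th(1/0.0700 − 1) = 112.1 × 13.29 = 1.49 kΩ.

R_L(min) ≈ 1.49 kΩ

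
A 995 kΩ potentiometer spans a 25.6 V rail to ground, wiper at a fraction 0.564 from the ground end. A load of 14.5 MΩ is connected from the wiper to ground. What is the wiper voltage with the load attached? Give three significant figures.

V ≈ 14.2 V

The wiper splits the pot into (1−α)R = 433.8 kΩ above and αR = 561.2 kΩ below.
Lower section ‖ load = 540.3 kΩ.
V_wiper = 25.6 × 540.3/(433.8 + 540.3) = 14.2 V.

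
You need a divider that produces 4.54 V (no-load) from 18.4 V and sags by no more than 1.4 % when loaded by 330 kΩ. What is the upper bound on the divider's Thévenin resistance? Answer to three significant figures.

R_th ≤ 4.69 kΩ

Loading drop = R_th/(R_th + R_L) ≤ 0.0140, so R_th ≤ R_L · ε/(1−ε) = 330 kΩ × 0.0140/0.9860 = 4.69 kΩ.
(Any R1, R2 with R2/(R1+R2) = 0.247 and R1‖R2 ≤ 4.69 kΩ will meet the spec.)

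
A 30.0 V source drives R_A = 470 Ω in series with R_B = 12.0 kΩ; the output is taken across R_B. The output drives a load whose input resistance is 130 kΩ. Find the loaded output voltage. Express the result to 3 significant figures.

V_out ≈ 28.8 V

The load sits in parallel with R_B: R_B‖R_L = (12000 × 130000) / (12000 + 130000) = 10990 Ω.
V_out = 30.0 × 10990 / (470 + 10990) = 30.0 × 10990/11460 = 28.8 V.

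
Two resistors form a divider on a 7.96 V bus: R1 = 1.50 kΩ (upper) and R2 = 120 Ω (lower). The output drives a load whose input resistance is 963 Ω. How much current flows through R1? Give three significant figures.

I ≈ 4.95 mA

R2‖R_L = 106.7 Ω, so the source sees R1 + R2‖R_L = 1607 Ω.
I = 7.96 V / 1607 Ω = 4.95 mA.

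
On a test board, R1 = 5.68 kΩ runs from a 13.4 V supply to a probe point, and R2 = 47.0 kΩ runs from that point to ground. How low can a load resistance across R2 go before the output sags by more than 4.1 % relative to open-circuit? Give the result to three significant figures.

R_L(min) ≈ 119 kΩ

Output resistance R_th = R1‖R2 = (5.68 × 47.0)/52.68 = 5.068 kΩ.
The fractional drop is R_th/(R_th + R_L); requiring this ≤ 0.0410 gives R_L ≥ R_th(1/0.0410 − 1) = 5.068 × 23.39 = 119 kΩ.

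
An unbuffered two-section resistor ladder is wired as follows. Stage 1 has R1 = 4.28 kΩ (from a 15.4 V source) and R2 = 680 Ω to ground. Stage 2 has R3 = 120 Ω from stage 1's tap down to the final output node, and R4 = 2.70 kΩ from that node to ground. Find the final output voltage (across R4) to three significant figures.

V_out ≈ 1.67 V

Stage 2 presents R3+R4 = 2820 Ω as a load on stage 1's tap.
Stage 1's lower leg becomes R2‖(R3+R4) = 547.9 Ω, so V_mid = 15.4 × 547.9/4828 = 1.748 V.
Stage 2 is itself unloaded: V_out = V_mid × R4/(R3+R4) = 1.748 × 2700/2820 = 1.67 V.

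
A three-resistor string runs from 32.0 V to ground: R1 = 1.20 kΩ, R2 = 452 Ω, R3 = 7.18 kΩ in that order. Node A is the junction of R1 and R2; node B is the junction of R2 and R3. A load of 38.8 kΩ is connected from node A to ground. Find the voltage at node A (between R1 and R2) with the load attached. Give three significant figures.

Below node A the series string R2+R3 = 7632 Ω sits in parallel with the 38800 Ω load: 6378 Ω.
V_A = 32.0 × 6378/(1200 + 6378) = 26.9 V.

V ≈ 26.9 V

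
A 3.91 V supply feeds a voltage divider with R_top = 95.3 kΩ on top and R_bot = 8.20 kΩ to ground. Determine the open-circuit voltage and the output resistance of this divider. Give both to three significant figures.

V_th is the open-circuit tap voltage: 3.91 × 8.20/(95.3 + 8.20) = 0.310 V.
With the supply zeroed, R_top and R_bot appear in parallel from the tap: R_th = R_top‖R_bot = (95.3 × 8.20)/103.5 = 7.55 kΩ.

V_th = 0.310 V, R_th = 7.55 kΩ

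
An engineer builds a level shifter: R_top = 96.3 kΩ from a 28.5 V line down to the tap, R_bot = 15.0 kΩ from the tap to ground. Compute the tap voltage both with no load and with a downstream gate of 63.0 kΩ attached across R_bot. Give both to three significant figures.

Unloaded: 3.84 V; loaded: 3.18 V

Open-circuit: V = 28.5 × 15.0/(96.3 + 15.0) = 3.84 V.
With the load, R_bot becomes R_bot‖R_L = 12.12 kΩ, so V = 28.5 × 12.12/108.4 = 3.18 V.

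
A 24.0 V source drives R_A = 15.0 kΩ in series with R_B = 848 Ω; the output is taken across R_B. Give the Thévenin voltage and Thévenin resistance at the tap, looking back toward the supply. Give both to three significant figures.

V_th = 1.28 V, R_th = 803 Ω

V_th is the open-circuit tap voltage: 24.0 × 848/(15000 + 848) = 1.28 V.
With the supply zeroed, R_A and R_B appear in parallel from the tap: R_th = R_A‖R_B = (15000 × 848)/15850 = 803 Ω.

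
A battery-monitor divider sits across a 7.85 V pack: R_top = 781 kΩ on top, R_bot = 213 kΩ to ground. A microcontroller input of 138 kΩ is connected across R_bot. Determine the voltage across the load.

The load sits in parallel with R_bot: R_bot‖R_L = (213 × 138) / (213 + 138) = 83.74 kΩ.
V_out = 7.85 × 83.74 / (781 + 83.74) = 7.85 × 83.74/864.7 = 0.760 V.
(Unloaded it would have been 1.68 V.)

V_out ≈ 0.760 V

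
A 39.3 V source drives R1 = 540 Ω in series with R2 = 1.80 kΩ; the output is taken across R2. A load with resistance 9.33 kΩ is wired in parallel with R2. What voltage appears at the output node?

The load sits in parallel with R2: R2‖R_L = (1800 × 9330) / (1800 + 9330) = 1509 Ω.
V_out = 39.3 × 1509 / (540 + 1509) = 39.3 × 1509/2049 = 28.9 V.

V_out ≈ 28.9 V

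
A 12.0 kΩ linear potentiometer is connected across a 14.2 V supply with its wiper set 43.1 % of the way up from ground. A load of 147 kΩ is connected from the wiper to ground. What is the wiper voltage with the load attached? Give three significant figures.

V ≈ 6.00 V

The wiper splits the pot into (1−α)R = 6.828 kΩ above and αR = 5.172 kΩ below.
Lower section ‖ load = 4.996 kΩ.
V_wiper = 14.2 × 4.996/(6.828 + 4.996) = 6.00 V.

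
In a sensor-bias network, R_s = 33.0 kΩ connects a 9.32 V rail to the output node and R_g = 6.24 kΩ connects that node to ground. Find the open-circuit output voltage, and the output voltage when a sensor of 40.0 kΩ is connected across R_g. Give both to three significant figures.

Unloaded: 1.48 V; loaded: 1.31 V

Open-circuit: V = 9.32 × 6.24/(33.0 + 6.24) = 1.48 V.
With the load, R_g becomes R_g‖R_L = 5.398 kΩ, so V = 9.32 × 5.398/38.40 = 1.31 V.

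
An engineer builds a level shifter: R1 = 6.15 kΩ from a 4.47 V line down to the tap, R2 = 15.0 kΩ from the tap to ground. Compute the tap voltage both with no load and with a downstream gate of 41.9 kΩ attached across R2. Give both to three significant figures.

Unloaded: 3.17 V; loaded: 2.87 V

Open-circuit: V = 4.47 × 15.0/(6.15 + 15.0) = 3.17 V.
With the load, R2 becomes R2‖R_L = 11.05 kΩ, so V = 4.47 × 11.05/17.20 = 2.87 V.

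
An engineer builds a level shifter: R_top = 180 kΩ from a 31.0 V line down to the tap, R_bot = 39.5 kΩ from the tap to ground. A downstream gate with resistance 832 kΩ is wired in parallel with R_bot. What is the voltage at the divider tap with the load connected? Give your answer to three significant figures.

The load sits in parallel with R_bot: R_bot‖R_L = (39.5 × 832) / (39.5 + 832) = 37.71 kΩ.
V_out = 31.0 × 37.71 / (180 + 37.71) = 31.0 × 37.71/217.7 = 5.37 V.
(Unloaded it would have been 5.58 V.)

V_out ≈ 5.37 V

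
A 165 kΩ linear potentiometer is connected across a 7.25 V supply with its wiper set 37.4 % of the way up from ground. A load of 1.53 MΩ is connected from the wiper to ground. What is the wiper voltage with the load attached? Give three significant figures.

The wiper splits the pot into (1−α)R = 103.3 kΩ above and αR = 61.71 kΩ below.
Lower section ‖ load = 59.32 kΩ.
V_wiper = 7.25 × 59.32/(103.3 + 59.32) = 2.64 V.

V ≈ 2.64 V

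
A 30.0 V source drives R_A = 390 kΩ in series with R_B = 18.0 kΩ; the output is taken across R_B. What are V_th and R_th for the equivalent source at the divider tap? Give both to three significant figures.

V_th = 1.32 V, R_th = 17.2 kΩ

V_th is the open-circuit tap voltage: 30.0 × 18.0/(390 + 18.0) = 1.32 V.
With the supply zeroed, R_A and R_B appear in parallel from the tap: R_th = R_A‖R_B = (390 × 18.0)/408.0 = 17.2 kΩ.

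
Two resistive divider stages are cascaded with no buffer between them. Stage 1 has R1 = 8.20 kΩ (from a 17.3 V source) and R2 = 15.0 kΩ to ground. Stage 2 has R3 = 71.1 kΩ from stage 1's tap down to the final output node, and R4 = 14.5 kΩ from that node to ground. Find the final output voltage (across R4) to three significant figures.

V_out ≈ 1.78 V

Stage 2 presents R3+R4 = 85.60 kΩ as a load on stage 1's tap.
Stage 1's lower leg becomes R2‖(R3+R4) = 12.76 kΩ, so V_mid = 17.3 × 12.76/20.96 = 10.53 V.
Stage 2 is itself unloaded: V_out = V_mid × R4/(R3+R4) = 10.53 × 14.5/85.60 = 1.78 V.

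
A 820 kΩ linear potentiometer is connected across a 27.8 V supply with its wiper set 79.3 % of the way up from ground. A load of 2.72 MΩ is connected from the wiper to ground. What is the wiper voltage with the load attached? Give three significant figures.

V ≈ 21.0 V

The wiper splits the pot into (1−α)R = 169.7 kΩ above and αR = 650.3 kΩ below.
Lower section ‖ load = 524.8 kΩ.
V_wiper = 27.8 × 524.8/(169.7 + 524.8) = 21.0 V.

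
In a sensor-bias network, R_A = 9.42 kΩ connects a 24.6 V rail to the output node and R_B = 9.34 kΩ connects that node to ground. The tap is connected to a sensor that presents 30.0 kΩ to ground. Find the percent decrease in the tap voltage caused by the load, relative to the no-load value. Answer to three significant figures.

13.5 %

The divider's output (Thévenin) resistance is R_A‖R_B = 4.690 kΩ.
Fractional drop under load = R_th/(R_th + R_L) = 4.690 / (4.690 + 30.0) = 0.1352.
So the output falls by 13.5 %.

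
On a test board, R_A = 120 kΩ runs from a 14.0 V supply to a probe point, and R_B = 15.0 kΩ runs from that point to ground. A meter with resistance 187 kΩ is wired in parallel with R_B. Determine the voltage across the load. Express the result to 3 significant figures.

The load sits in parallel with R_B: R_B‖R_L = (15.0 × 187) / (15.0 + 187) = 13.89 kΩ.
V_out = 14.0 × 13.89 / (120 + 13.89) = 14.0 × 13.89/133.9 = 1.45 V.

V_out ≈ 1.45 V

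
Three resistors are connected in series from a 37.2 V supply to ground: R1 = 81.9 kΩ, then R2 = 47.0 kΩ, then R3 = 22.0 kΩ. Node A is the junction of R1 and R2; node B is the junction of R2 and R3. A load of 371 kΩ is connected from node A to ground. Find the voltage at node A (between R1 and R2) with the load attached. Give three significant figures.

V ≈ 15.5 V

Below node A the series string R2+R3 = 69.00 kΩ sits in parallel with the 371 kΩ load: 58.18 kΩ.
V_A = 37.2 × 58.18/(81.9 + 58.18) = 15.5 V.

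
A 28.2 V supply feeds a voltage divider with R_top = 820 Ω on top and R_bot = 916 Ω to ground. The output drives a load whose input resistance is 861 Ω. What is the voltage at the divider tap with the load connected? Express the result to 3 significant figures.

The load sits in parallel with R_bot: R_bot‖R_L = (916 × 861) / (916 + 861) = 443.8 Ω.
V_out = 28.2 × 443.8 / (820 + 443.8) = 28.2 × 443.8/1264 = 9.90 V.

V_out ≈ 9.90 V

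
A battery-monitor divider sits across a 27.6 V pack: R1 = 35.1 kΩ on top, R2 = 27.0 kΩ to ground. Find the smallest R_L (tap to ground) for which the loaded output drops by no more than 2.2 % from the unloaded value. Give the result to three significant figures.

Output resistance R_th = R1‖R2 = (35.1 × 27.0)/62.10 = 15.26 kΩ.
The fractional drop is R_th/(R_th + R_L); requiring this ≤ 0.0220 gives R_L ≥ R_th(1/0.0220 − 1) = 15.26 × 44.45 = 678 kΩ.

R_L(min) ≈ 678 kΩ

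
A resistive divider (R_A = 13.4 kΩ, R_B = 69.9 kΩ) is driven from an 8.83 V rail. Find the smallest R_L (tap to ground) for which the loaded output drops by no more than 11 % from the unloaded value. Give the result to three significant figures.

Output resistance R_th = R_A‖R_B = (13.4 × 69.9)/83.30 = 11.24 kΩ.
The fractional drop is R_th/(R_th + R_L); requiring this ≤ 0.110 gives R_L ≥ R_th(1/0.110 − 1) = 11.24 × 8.091 = 91.0 kΩ.

R_L(min) ≈ 91.0 kΩ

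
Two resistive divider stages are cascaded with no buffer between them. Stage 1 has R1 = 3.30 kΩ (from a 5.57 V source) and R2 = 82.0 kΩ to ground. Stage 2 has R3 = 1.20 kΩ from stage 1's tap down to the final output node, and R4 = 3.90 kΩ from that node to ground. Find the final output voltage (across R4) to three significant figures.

Stage 2 presents R3+R4 = 5.100 kΩ as a load on stage 1's tap.
Stage 1's lower leg becomes R2‖(R3+R4) = 4.801 kΩ, so V_mid = 5.57 × 4.801/8.101 = 3.301 V.
Stage 2 is itself unloaded: V_out = V_mid × R4/(R3+R4) = 3.301 × 3.90/5.100 = 2.52 V.

V_out ≈ 2.52 V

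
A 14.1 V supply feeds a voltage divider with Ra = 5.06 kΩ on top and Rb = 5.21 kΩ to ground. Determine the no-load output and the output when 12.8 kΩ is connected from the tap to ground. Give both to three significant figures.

Unloaded: 7.15 V; loaded: 5.96 V

Open-circuit: V = 14.1 × 5.21/(5.06 + 5.21) = 7.15 V.
With the load, Rb becomes Rb‖R_L = 3.703 kΩ, so V = 14.1 × 3.703/8.763 = 5.96 V.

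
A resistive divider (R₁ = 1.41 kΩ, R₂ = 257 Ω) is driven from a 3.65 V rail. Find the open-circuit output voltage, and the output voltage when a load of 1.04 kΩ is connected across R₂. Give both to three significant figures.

Open-circuit: V = 3.65 × 257/(1410 + 257) = 0.563 V.
With the load, R₂ becomes R₂‖R_L = 206.1 Ω, so V = 3.65 × 206.1/1616 = 0.465 V.

Unloaded: 0.563 V; loaded: 0.465 V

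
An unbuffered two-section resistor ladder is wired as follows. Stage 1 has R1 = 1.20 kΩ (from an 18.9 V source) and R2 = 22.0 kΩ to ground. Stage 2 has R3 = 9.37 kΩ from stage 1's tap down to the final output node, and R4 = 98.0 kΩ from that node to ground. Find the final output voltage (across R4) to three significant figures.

Stage 2 presents R3+R4 = 107.4 kΩ as a load on stage 1's tap.
Stage 1's lower leg becomes R2‖(R3+R4) = 18.26 kΩ, so V_mid = 18.9 × 18.26/19.46 = 17.73 V.
Stage 2 is itself unloaded: V_out = V_mid × R4/(R3+R4) = 17.73 × 98.0/107.4 = 16.2 V.

V_out ≈ 16.2 V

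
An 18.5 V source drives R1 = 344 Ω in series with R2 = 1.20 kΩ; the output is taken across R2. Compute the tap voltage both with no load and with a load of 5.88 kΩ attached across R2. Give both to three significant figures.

Open-circuit: V = 18.5 × 1200/(344 + 1200) = 14.4 V.
With the load, R2 becomes R2‖R_L = 996.6 Ω, so V = 18.5 × 996.6/1341 = 13.8 V.

Unloaded: 14.4 V; loaded: 13.8 V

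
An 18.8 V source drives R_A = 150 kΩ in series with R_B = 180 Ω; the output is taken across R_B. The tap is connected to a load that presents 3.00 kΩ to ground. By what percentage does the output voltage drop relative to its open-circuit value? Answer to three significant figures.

5.65 %

The divider's output (Thévenin) resistance is R_A‖R_B = 179.8 Ω.
Fractional drop under load = R_th/(R_th + R_L) = 179.8 / (179.8 + 3000) = 0.05654.
So the output falls by 5.65 %.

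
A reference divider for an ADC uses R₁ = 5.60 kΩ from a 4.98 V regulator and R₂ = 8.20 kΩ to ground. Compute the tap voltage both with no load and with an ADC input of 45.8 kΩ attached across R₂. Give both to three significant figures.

Open-circuit: V = 4.98 × 8.20/(5.60 + 8.20) = 2.96 V.
With the load, R₂ becomes R₂‖R_L = 6.955 kΩ, so V = 4.98 × 6.955/12.55 = 2.76 V.

Unloaded: 2.96 V; loaded: 2.76 V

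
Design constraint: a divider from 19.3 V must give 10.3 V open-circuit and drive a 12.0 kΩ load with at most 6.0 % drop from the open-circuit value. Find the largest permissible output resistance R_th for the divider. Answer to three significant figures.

Loading drop = R_th/(R_th + R_L) ≤ 0.0600, so R_th ≤ R_L · ε/(1−ε) = 12.0 kΩ × 0.0600/0.9400 = 766 Ω.

R_th ≤ 766 Ω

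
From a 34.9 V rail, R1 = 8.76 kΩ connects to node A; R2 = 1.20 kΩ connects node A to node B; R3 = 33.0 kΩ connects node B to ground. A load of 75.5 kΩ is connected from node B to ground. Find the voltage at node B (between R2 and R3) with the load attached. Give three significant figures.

V ≈ 24.3 V

At node B, R3 is in parallel with the load: R3‖R_L = 22.96 kΩ.
Below node A the resistance is R2 + (R3‖R_L) = 24.16 kΩ, so V_A = 34.9 × 24.16/32.92 = 25.61 V.
Then V_B = V_A × (R3‖R_L)/(R2 + R3‖R_L) = 25.61 × 22.96/24.16 = 24.3 V.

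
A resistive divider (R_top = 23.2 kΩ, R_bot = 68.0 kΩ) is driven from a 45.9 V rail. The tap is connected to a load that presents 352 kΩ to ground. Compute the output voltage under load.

V_out ≈ 32.6 V

The load sits in parallel with R_bot: R_bot‖R_L = (68.0 × 352) / (68.0 + 352) = 56.99 kΩ.
V_out = 45.9 × 56.99 / (23.2 + 56.99) = 45.9 × 56.99/80.19 = 32.6 V.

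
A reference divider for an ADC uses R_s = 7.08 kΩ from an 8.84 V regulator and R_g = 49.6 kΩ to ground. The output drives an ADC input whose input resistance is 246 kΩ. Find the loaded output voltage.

The load sits in parallel with R_g: R_g‖R_L = (49.6 × 246) / (49.6 + 246) = 41.28 kΩ.
V_out = 8.84 × 41.28 / (7.08 + 41.28) = 8.84 × 41.28/48.36 = 7.55 V.

V_out ≈ 7.55 V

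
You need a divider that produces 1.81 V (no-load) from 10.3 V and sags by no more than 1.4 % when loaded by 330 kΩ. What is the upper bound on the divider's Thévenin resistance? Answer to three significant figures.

Loading drop = R_th/(R_th + R_L) ≤ 0.0140, so R_th ≤ R_L · ε/(1−ε) = 330 kΩ × 0.0140/0.9860 = 4.69 kΩ.
(Any R1, R2 with R2/(R1+R2) = 0.176 and R1‖R2 ≤ 4.69 kΩ will meet the spec.)

R_th ≤ 4.69 kΩ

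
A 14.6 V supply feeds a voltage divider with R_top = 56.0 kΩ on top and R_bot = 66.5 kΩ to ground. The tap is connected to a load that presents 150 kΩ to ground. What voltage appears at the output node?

V_out ≈ 6.59 V

The load sits in parallel with R_bot: R_bot‖R_L = (66.5 × 150) / (66.5 + 150) = 46.07 kΩ.
V_out = 14.6 × 46.07 / (56.0 + 46.07) = 14.6 × 46.07/102.1 = 6.59 V.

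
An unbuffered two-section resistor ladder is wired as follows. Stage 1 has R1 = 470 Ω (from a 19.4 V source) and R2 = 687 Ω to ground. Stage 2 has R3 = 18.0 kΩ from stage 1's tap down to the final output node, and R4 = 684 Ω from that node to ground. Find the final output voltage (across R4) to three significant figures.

V_out ≈ 0.416 V

Stage 2 presents R3+R4 = 18680 Ω as a load on stage 1's tap.
Stage 1's lower leg becomes R2‖(R3+R4) = 662.6 Ω, so V_mid = 19.4 × 662.6/1133 = 11.35 V.
Stage 2 is itself unloaded: V_out = V_mid × R4/(R3+R4) = 11.35 × 684/18680 = 0.416 V.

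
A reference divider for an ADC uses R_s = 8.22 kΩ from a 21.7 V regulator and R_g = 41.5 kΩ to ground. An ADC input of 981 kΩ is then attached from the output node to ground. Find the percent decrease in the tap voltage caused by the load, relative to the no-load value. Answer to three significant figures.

The divider's output (Thévenin) resistance is R_s‖R_g = 6.861 kΩ.
Fractional drop under load = R_th/(R_th + R_L) = 6.861 / (6.861 + 981) = 0.006945.
So the output falls by 0.695 %.

0.695 %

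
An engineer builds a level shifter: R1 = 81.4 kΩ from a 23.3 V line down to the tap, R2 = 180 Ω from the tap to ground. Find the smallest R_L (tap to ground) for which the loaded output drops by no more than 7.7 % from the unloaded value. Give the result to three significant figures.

R_L(min) ≈ 2.15 kΩ

Output resistance R_th = R1‖R2 = (81400 × 180)/81580 = 179.6 Ω.
The fractional drop is R_th/(R_th + R_L); requiring this ≤ 0.0770 gives R_L ≥ R_th(1/0.0770 − 1) = 179.6 × 11.99 = 2.15 kΩ.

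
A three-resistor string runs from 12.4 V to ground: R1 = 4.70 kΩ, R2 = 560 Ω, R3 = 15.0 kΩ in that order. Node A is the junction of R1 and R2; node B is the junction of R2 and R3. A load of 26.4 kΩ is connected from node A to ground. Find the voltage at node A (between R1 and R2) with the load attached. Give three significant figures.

V ≈ 8.38 V

Below node A the series string R2+R3 = 15560 Ω sits in parallel with the 26400 Ω load: 9790 Ω.
V_A = 12.4 × 9790/(4700 + 9790) = 8.38 V.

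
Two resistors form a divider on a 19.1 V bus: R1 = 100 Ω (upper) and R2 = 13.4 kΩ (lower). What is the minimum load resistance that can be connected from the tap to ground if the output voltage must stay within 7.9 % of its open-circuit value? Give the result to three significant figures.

Output resistance R_th = R1‖R2 = (100 × 13400)/13500 = 99.26 Ω.
The fractional drop is R_th/(R_th + R_L); requiring this ≤ 0.0790 gives R_L ≥ R_th(1/0.0790 − 1) = 99.26 × 11.66 = 1.16 kΩ.

R_L(min) ≈ 1.16 kΩ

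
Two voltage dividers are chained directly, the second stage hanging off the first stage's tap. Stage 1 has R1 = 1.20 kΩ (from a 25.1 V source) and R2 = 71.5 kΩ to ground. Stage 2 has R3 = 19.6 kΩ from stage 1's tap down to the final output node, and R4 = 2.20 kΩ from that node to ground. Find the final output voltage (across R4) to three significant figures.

Stage 2 presents R3+R4 = 21.80 kΩ as a load on stage 1's tap.
Stage 1's lower leg becomes R2‖(R3+R4) = 16.71 kΩ, so V_mid = 25.1 × 16.71/17.91 = 23.42 V.
Stage 2 is itself unloaded: V_out = V_mid × R4/(R3+R4) = 23.42 × 2.20/21.80 = 2.36 V.

V_out ≈ 2.36 V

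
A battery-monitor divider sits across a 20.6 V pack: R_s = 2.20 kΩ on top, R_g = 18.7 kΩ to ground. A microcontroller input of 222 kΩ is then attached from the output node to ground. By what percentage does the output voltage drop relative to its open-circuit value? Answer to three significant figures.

0.879 %

The divider's output (Thévenin) resistance is R_s‖R_g = 1.968 kΩ.
Fractional drop under load = R_th/(R_th + R_L) = 1.968 / (1.968 + 222) = 0.008789.
So the output falls by 0.879 %.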